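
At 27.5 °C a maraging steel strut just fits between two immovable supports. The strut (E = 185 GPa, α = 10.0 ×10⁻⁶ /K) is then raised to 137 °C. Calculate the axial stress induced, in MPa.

ΔT = 109.5 K. Constrained thermal stress σ = E·α·ΔT = 185.0×10³ MPa × 10.0×10⁻⁶ × 109.5 = 203 MPa (compressive).

203 MPa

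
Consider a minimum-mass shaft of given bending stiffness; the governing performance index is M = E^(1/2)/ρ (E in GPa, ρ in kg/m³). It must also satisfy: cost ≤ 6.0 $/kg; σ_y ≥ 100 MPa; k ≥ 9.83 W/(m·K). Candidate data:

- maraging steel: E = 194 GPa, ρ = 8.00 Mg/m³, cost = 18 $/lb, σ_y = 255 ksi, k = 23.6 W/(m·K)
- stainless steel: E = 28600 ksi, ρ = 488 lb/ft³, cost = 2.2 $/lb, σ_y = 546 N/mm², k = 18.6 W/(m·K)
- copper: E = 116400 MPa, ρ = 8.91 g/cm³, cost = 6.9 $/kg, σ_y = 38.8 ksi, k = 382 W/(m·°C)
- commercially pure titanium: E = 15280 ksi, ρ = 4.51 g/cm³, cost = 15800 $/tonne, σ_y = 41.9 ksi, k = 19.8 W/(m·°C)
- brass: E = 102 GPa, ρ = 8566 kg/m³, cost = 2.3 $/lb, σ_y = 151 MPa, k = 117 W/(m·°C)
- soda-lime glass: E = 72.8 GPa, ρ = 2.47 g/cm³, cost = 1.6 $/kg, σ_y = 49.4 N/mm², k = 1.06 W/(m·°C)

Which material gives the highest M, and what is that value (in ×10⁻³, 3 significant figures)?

stainless steel, M = 1.80×10⁻³

Screen on constraints: cost ≤ 6.0 $/kg; σ_y ≥ 100 MPa; k ≥ 9.83 W/(m·K). Survivors: stainless steel, brass.
In SI units:
  stainless steel: E = 197.2 GPa, ρ = 7817 kg/m³
  brass: E = 102.0 GPa, ρ = 8566 kg/m³
  stainless steel: M = 1.80×10⁻³
  brass: M = 1.18×10⁻³
Stainless steel ranks first.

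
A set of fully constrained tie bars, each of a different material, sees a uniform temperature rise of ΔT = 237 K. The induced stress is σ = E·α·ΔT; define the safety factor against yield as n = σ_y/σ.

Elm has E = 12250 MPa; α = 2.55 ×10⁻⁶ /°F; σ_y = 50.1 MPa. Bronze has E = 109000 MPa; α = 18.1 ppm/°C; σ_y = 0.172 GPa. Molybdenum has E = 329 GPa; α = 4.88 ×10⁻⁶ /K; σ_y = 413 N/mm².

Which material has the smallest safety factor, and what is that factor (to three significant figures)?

bronze, n = 0.368

Per material, after unit conversion:
  elm: E = 12.25, α = 4.59, σ_y = 50.10 → σ = 13.3 MPa, n = 3.76
  bronze: E = 109.0, α = 18.1, σ_y = 172.0 → σ = 468 MPa, n = 0.368
  molybdenum: E = 329.0, α = 4.88, σ_y = 413.0 → σ = 381 MPa, n = 1.09
Smallest n: bronze with n = 0.368.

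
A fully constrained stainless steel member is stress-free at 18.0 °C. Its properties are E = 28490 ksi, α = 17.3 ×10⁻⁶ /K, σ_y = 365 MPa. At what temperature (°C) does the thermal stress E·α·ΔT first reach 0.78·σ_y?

102 °C

E = 28490 ksi = 196.4 GPa.
E·α·ΔT = 284.7 MPa ⇒ ΔT = 284.7 / (196.4×10³ × 17.3×10⁻⁶) = 83.78 K.
T = 18.0 + 83.78 = 101.8 °C.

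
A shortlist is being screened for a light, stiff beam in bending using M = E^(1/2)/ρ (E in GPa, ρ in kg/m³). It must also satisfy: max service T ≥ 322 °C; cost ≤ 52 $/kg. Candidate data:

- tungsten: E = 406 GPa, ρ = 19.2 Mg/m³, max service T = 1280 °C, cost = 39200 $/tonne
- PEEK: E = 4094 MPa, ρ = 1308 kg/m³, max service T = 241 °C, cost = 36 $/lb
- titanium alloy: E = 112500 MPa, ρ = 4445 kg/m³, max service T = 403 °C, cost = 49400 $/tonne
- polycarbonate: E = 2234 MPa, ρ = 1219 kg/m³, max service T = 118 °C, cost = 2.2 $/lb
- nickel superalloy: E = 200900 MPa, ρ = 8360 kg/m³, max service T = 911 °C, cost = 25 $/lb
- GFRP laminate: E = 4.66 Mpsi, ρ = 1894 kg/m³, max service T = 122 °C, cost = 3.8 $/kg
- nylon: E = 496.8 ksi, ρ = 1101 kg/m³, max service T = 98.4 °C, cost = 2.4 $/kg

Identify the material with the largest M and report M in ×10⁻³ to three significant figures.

titanium alloy, M = 2.39×10⁻³

Screen on constraints: max service T ≥ 322 °C; cost ≤ 52 $/kg. Survivors: tungsten, titanium alloy.
Normalizing units and computing the index:
  tungsten: E = 406.0 GPa, ρ = 19200 kg/m³
  titanium alloy: E = 112.5 GPa, ρ = 4445 kg/m³
  titanium alloy: M = 2.39×10⁻³
  tungsten: M = 1.05×10⁻³
Titanium alloy has the largest M.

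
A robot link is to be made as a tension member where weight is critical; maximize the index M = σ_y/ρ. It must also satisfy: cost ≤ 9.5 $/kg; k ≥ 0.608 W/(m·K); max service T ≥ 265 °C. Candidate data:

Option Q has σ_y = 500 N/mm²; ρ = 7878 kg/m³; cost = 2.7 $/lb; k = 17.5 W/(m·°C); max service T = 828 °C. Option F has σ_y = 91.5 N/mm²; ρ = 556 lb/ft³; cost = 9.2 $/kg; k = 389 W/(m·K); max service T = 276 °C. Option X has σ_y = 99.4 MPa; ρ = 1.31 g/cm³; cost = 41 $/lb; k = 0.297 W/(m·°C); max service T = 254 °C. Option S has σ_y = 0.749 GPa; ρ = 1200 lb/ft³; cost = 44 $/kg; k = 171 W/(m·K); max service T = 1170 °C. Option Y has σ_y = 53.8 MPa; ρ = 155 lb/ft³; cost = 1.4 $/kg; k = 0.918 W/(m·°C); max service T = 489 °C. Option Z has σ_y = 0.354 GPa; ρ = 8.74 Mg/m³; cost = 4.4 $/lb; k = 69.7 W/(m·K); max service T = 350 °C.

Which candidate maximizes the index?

option Q

Screen on constraints: cost ≤ 9.5 $/kg; k ≥ 0.608 W/(m·K); max service T ≥ 265 °C. Survivors: option Q, option F, option Y.
Convert each candidate to consistent units, then evaluate M:
  option Q: σ_y = 500.0 MPa, ρ = 7878 kg/m³
  option F: σ_y = 91.50 MPa, ρ = 8906 kg/m³
  option Y: σ_y = 53.80 MPa, ρ = 2483 kg/m³
  option Q: M = 63.5 kN·m/kg
  option Y: M = 21.7 kN·m/kg
  option F: M = 10.3 kN·m/kg
Option Q ranks first.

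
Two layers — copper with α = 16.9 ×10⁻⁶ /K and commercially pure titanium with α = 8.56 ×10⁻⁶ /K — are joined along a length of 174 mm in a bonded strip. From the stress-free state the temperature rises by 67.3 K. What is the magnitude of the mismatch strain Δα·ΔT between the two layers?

5.61×10⁻⁴

Δα = |16.9 − 8.56|×10⁻⁶/K = 8.34×10⁻⁶/K.
Mismatch strain = Δα·ΔT = 8.34×10⁻⁶ × 67.3 = 5.61×10⁻⁴.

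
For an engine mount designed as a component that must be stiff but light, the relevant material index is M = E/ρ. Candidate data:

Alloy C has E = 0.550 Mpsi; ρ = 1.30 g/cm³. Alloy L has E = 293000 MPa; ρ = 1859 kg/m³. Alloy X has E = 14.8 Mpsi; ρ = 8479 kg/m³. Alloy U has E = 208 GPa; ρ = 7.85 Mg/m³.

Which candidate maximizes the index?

Normalizing units and computing the index:
  alloy C: E = 3.792 GPa, ρ = 1300 kg/m³
  alloy L: E = 293.0 GPa, ρ = 1859 kg/m³
  alloy X: E = 102.0 GPa, ρ = 8479 kg/m³
  alloy U: E = 208.0 GPa, ρ = 7850 kg/m³
  alloy L: M = 158 MN·m/kg
  alloy U: M = 26.5 MN·m/kg
  alloy X: M = 12.0 MN·m/kg
  alloy C: M = 2.92 MN·m/kg
The maximum is for alloy L.

alloy L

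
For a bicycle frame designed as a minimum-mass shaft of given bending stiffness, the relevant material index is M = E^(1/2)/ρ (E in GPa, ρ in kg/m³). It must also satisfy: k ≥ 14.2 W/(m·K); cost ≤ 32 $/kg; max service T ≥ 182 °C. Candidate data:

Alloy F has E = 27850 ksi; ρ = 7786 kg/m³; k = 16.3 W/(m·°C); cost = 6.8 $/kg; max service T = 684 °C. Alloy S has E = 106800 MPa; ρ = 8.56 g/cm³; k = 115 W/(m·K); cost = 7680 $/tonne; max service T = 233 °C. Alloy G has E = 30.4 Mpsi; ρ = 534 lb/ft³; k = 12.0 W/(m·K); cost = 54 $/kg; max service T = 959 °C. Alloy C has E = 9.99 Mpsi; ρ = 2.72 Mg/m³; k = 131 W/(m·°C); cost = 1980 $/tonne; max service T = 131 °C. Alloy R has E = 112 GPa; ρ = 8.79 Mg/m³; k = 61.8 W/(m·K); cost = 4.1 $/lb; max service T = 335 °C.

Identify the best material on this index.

Screen on constraints: k ≥ 14.2 W/(m·K); cost ≤ 32 $/kg; max service T ≥ 182 °C. Survivors: alloy F, alloy S, alloy R.
Putting every candidate on a common basis:
  alloy F: E = 192.0 GPa, ρ = 7786 kg/m³
  alloy S: E = 106.8 GPa, ρ = 8560 kg/m³
  alloy R: E = 112.0 GPa, ρ = 8790 kg/m³
  alloy F: M = 1.78×10⁻³
  alloy S: M = 1.21×10⁻³
  alloy R: M = 1.20×10⁻³
Alloy F has the largest M.

alloy F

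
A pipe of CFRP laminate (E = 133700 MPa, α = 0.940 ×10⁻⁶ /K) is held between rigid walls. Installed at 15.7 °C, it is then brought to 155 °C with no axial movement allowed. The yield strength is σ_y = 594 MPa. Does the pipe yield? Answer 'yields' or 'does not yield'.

E = 133700 MPa = 133.7 GPa.
ΔT = 139.3 K. Constrained thermal stress σ = E·α·ΔT = 133.7×10³ MPa × 0.940×10⁻⁶ × 139.3 = 17.5 MPa (compressive).
Compare to σ_y = 594 MPa: σ < σ_y, so it does not yield.

does not yield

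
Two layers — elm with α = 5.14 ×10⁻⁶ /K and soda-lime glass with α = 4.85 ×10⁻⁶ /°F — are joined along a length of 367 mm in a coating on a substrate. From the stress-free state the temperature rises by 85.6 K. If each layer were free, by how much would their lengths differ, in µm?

soda-lime glass: α = 4.85×10⁻⁶/°F × 9/5 = 8.73×10⁻⁶/K.
Δα = |5.14 − 8.73|×10⁻⁶/K = 3.59×10⁻⁶/K.
ΔL_mismatch = Δα·L·ΔT = 3.59×10⁻⁶ × 367.0 mm × 85.6 K = 113 µm.

113 µm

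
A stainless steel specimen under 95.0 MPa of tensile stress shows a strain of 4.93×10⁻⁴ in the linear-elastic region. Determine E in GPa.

E = σ/ε = 95.0 MPa / 4.93×10⁻⁴ = 192700 MPa = 193 GPa.

193 GPa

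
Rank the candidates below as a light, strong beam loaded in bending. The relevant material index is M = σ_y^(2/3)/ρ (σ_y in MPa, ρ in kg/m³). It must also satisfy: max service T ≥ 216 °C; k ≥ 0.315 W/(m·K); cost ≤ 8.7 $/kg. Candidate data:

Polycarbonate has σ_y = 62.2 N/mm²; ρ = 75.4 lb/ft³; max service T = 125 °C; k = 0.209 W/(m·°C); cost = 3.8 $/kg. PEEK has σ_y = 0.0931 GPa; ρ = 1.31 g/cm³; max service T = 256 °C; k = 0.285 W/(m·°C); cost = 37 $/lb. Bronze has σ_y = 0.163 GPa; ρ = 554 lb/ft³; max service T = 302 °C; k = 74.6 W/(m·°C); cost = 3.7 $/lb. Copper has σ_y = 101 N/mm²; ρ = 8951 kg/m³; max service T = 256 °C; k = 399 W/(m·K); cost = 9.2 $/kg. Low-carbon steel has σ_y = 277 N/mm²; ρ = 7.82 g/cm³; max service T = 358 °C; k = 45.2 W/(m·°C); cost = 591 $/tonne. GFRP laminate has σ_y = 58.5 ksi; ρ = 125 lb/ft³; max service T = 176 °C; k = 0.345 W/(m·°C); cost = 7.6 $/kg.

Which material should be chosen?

low-carbon steel

Screen on constraints: max service T ≥ 216 °C; k ≥ 0.315 W/(m·K); cost ≤ 8.7 $/kg. Survivors: bronze, low-carbon steel.
Convert each candidate to consistent units, then evaluate M:
  bronze: σ_y = 163.0 MPa, ρ = 8874 kg/m³
  low-carbon steel: σ_y = 277.0 MPa, ρ = 7820 kg/m³
  low-carbon steel: M = 5.43×10⁻³
  bronze: M = 3.36×10⁻³
Low-carbon steel ranks first.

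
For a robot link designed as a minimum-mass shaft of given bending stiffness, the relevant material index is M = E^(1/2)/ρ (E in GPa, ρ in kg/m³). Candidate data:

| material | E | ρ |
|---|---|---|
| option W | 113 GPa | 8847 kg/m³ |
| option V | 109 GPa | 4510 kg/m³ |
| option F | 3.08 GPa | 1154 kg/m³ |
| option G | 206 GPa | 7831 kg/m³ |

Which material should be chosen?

option V

Per-candidate index values:
  option V: M = 2.31×10⁻³
  option G: M = 1.83×10⁻³
  option F: M = 1.52×10⁻³
  option W: M = 1.20×10⁻³
Highest index: option V.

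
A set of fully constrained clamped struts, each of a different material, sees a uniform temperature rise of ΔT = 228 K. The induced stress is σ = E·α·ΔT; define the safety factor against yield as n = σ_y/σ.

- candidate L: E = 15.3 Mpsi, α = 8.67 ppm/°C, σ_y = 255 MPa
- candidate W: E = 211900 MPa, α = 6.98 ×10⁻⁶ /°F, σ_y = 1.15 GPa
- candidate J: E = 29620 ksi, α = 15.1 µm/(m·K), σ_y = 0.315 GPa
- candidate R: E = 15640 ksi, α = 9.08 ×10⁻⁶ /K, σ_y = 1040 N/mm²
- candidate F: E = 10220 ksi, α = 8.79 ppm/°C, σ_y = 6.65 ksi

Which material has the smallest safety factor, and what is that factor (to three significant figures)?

Converting E to GPa, α to ×10⁻⁶/K, σ_y to MPa, then σ and n for each:
  candidate L: E = 105.5, α = 8.67, σ_y = 255.0 → σ = 209 MPa, n = 1.22
  candidate W: E = 211.9, α = 12.6, σ_y = 1150 → σ = 607 MPa, n = 1.89
  candidate J: E = 204.2, α = 15.1, σ_y = 315.0 → σ = 703 MPa, n = 0.448
  candidate R: E = 107.8, α = 9.08, σ_y = 1040 → σ = 223 MPa, n = 4.66
  candidate F: E = 70.46, α = 8.79, σ_y = 45.85 → σ = 141 MPa, n = 0.325
Candidate F has the lowest safety factor, n = 0.325.

candidate F, n = 0.325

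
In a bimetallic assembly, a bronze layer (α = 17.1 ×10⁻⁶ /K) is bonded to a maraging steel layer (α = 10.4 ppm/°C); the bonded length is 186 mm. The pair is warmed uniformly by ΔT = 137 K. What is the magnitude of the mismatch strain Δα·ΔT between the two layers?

9.18×10⁻⁴

Δα = |17.1 − 10.4|×10⁻⁶/K = 6.70×10⁻⁶/K.
Mismatch strain = Δα·ΔT = 6.70×10⁻⁶ × 137.0 = 9.18×10⁻⁴.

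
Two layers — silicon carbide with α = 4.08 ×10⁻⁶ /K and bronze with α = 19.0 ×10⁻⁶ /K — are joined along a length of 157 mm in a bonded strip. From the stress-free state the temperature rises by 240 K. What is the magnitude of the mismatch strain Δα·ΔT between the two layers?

3.58×10⁻³

Δα = |4.08 − 19.0|×10⁻⁶/K = 14.9×10⁻⁶/K.
Mismatch strain = Δα·ΔT = 14.9×10⁻⁶ × 240.0 = 3.58×10⁻³.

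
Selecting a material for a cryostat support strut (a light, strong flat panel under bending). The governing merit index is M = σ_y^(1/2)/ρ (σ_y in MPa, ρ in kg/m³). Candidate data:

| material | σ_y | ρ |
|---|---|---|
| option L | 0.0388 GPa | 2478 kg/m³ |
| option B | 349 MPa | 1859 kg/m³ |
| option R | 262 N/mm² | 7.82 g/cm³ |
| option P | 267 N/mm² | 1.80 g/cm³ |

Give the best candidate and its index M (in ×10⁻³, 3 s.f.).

option B, M = 10.0×10⁻³

Putting every candidate on a common basis:
  option L: σ_y = 38.80 MPa, ρ = 2478 kg/m³
  option B: σ_y = 349.0 MPa, ρ = 1859 kg/m³
  option R: σ_y = 262.0 MPa, ρ = 7820 kg/m³
  option P: σ_y = 267.0 MPa, ρ = 1800 kg/m³
  option B: M = 10.0×10⁻³
  option P: M = 9.08×10⁻³
  option L: M = 2.51×10⁻³
  option R: M = 2.07×10⁻³
Highest index: option B.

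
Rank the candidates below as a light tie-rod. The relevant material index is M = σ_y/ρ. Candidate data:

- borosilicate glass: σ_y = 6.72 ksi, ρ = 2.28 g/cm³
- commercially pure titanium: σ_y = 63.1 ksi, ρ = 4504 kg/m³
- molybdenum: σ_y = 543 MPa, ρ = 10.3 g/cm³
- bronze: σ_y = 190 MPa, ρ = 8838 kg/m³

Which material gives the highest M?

commercially pure titanium

After converting to SI:
  borosilicate glass: σ_y = 46.33 MPa, ρ = 2280 kg/m³
  commercially pure titanium: σ_y = 435.1 MPa, ρ = 4504 kg/m³
  molybdenum: σ_y = 543.0 MPa, ρ = 10300 kg/m³
  bronze: σ_y = 190.0 MPa, ρ = 8838 kg/m³
  commercially pure titanium: M = 96.6 kN·m/kg
  molybdenum: M = 52.7 kN·m/kg
  bronze: M = 21.5 kN·m/kg
  borosilicate glass: M = 20.3 kN·m/kg
Commercially pure titanium ranks first.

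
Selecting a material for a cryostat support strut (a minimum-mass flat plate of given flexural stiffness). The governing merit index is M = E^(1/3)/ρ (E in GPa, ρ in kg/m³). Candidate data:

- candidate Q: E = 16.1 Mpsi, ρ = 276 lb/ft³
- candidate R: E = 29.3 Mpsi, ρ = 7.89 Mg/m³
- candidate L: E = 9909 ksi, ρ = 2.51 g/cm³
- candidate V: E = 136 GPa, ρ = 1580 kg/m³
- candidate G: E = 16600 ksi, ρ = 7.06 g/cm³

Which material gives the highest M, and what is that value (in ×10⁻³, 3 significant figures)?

In SI units:
  candidate Q: E = 111.0 GPa, ρ = 4421 kg/m³
  candidate R: E = 202.0 GPa, ρ = 7890 kg/m³
  candidate L: E = 68.32 GPa, ρ = 2510 kg/m³
  candidate V: E = 136.0 GPa, ρ = 1580 kg/m³
  candidate G: E = 114.5 GPa, ρ = 7060 kg/m³
  candidate V: M = 3.25×10⁻³
  candidate L: M = 1.63×10⁻³
  candidate Q: M = 1.09×10⁻³
  candidate R: M = 0.744×10⁻³
  candidate G: M = 0.688×10⁻³
The maximum is for candidate V.

candidate V, M = 3.25×10⁻³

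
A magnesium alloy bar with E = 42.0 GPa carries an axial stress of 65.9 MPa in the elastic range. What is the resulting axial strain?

ε = σ/E = 65.9 / 42000 = 1.57×10⁻³.

1.57×10⁻³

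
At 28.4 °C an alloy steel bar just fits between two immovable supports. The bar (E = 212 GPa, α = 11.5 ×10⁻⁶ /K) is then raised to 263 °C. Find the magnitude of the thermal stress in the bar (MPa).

572 MPa

ΔT = 234.6 K. Constrained thermal stress σ = E·α·ΔT = 212.0×10³ MPa × 11.5×10⁻⁶ × 234.6 = 572 MPa (compressive).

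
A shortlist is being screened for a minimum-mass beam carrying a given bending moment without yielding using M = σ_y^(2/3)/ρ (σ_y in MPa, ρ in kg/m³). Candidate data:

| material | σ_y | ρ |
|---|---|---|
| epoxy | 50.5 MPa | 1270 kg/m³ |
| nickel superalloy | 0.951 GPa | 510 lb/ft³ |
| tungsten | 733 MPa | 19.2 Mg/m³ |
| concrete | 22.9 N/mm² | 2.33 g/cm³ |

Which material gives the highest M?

In SI units:
  epoxy: σ_y = 50.50 MPa, ρ = 1270 kg/m³
  nickel superalloy: σ_y = 951.0 MPa, ρ = 8169 kg/m³
  tungsten: σ_y = 733.0 MPa, ρ = 19200 kg/m³
  concrete: σ_y = 22.90 MPa, ρ = 2330 kg/m³
  nickel superalloy: M = 11.8×10⁻³
  epoxy: M = 10.8×10⁻³
  tungsten: M = 4.23×10⁻³
  concrete: M = 3.46×10⁻³
Nickel superalloy ranks first.

nickel superalloy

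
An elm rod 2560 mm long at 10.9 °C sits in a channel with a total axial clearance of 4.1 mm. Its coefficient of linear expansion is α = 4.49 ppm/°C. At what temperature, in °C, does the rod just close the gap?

α·L₀·ΔT = 4.1 mm ⇒ ΔT = 4.1 / (4.49×10⁻⁶ × 2560.0) = 356.7 K.
T = 10.9 + 356.7 = 367.6 °C.

368 °C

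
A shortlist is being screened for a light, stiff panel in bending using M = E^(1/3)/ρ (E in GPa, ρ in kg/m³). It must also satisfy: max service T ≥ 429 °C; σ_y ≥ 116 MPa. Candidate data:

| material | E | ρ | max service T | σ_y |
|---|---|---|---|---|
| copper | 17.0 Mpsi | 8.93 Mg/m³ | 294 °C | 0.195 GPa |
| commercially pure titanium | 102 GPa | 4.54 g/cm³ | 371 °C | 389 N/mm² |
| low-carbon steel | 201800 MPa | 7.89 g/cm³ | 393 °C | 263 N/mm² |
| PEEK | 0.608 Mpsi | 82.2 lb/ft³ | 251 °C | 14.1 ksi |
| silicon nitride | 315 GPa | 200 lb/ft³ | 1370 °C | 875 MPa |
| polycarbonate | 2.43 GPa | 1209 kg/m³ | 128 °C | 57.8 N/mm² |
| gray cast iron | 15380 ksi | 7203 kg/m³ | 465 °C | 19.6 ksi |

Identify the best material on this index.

Screen on constraints: max service T ≥ 429 °C; σ_y ≥ 116 MPa. Survivors: silicon nitride, gray cast iron.
Putting every candidate on a common basis:
  silicon nitride: E = 315.0 GPa, ρ = 3204 kg/m³
  gray cast iron: E = 106.0 GPa, ρ = 7203 kg/m³
  silicon nitride: M = 2.12×10⁻³
  gray cast iron: M = 0.657×10⁻³
Highest index: silicon nitride.

silicon nitride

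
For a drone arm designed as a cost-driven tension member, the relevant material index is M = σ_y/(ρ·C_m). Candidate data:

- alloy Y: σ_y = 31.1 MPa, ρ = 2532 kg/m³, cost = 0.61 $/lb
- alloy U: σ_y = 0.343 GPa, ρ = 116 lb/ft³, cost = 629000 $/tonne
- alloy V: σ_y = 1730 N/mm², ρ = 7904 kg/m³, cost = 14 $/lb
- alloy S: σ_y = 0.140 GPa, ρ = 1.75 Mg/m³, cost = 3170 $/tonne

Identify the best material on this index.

alloy S

In SI units:
  alloy Y: σ_y = 31.10 MPa, ρ = 2532 kg/m³, cost = 1.345 $/kg
  alloy U: σ_y = 343.0 MPa, ρ = 1858 kg/m³, cost = 629.0 $/kg
  alloy V: σ_y = 1730 MPa, ρ = 7904 kg/m³, cost = 30.86 $/kg
  alloy S: σ_y = 140.0 MPa, ρ = 1750 kg/m³, cost = 3.170 $/kg
  alloy S: M = 25.2 kN·m per $
  alloy Y: M = 9.13 kN·m per $
  alloy V: M = 7.09 kN·m per $
  alloy U: M = 0.293 kN·m per $
Alloy S ranks first.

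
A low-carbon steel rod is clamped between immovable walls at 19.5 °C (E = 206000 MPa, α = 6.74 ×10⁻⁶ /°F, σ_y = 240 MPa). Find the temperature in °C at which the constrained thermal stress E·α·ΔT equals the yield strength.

116 °C

E = 206000 MPa = 206.0 GPa.
α = 6.74×10⁻⁶/°F × 9/5 = 12.1×10⁻⁶/K.
E·α·ΔT = 240.0 MPa ⇒ ΔT = 240.0 / (206.0×10³ × 12.1×10⁻⁶) = 96.03 K.
T = 19.5 + 96.03 = 115.5 °C.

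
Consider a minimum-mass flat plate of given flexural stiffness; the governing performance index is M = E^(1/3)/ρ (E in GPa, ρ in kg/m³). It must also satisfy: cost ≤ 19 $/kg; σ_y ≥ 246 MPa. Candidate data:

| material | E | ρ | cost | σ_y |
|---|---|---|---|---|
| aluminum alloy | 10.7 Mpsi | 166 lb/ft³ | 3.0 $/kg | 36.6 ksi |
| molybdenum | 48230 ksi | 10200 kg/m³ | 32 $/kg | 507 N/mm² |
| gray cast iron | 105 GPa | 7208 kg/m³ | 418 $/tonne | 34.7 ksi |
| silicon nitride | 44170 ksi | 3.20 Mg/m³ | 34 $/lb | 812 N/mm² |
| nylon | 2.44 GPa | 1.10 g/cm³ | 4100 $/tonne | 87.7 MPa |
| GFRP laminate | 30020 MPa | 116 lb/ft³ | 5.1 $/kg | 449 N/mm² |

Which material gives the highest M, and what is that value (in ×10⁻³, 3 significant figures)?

GFRP laminate, M = 1.67×10⁻³

Screen on constraints: cost ≤ 19 $/kg; σ_y ≥ 246 MPa. Survivors: aluminum alloy, GFRP laminate.
Putting every candidate on a common basis:
  aluminum alloy: E = 73.77 GPa, ρ = 2659 kg/m³
  GFRP laminate: E = 30.02 GPa, ρ = 1858 kg/m³
  GFRP laminate: M = 1.67×10⁻³
  aluminum alloy: M = 1.58×10⁻³
GFRP laminate ranks first.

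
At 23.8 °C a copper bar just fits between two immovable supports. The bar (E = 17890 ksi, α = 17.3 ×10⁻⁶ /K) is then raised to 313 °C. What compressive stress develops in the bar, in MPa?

617 MPa

E = 17890 ksi = 123.3 GPa.
ΔT = 289.2 K. Constrained thermal stress σ = E·α·ΔT = 123.3×10³ MPa × 17.3×10⁻⁶ × 289.2 = 617 MPa (compressive).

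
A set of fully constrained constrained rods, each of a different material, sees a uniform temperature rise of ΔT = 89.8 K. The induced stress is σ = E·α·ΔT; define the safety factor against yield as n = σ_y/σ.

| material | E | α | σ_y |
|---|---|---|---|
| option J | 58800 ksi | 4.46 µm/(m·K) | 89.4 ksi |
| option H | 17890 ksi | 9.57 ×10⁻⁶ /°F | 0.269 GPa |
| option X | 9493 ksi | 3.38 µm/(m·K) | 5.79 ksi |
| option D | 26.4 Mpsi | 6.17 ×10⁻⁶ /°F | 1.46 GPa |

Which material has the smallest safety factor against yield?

option H

In consistent units (E in GPa, α in ×10⁻⁶/K, σ_y in MPa):
  option J: E = 405.4, α = 4.46, σ_y = 616.4 → σ = 162 MPa, n = 3.80
  option H: E = 123.3, α = 17.2, σ_y = 269.0 → σ = 191 MPa, n = 1.41
  option X: E = 65.45, α = 3.38, σ_y = 39.92 → σ = 19.9 MPa, n = 2.01
  option D: E = 182.0, α = 11.1, σ_y = 1460 → σ = 182 MPa, n = 8.04
Option H has the lowest safety factor, n = 1.41.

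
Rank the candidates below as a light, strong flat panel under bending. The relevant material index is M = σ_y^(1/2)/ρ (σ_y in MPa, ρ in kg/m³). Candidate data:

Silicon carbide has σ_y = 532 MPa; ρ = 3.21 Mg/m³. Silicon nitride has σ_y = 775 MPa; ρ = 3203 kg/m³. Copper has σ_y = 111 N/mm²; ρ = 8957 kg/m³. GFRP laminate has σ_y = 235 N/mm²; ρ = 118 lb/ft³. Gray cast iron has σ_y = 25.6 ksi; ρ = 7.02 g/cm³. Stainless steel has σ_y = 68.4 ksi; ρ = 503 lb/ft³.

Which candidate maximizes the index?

silicon nitride

Normalizing units and computing the index:
  silicon carbide: σ_y = 532.0 MPa, ρ = 3210 kg/m³
  silicon nitride: σ_y = 775.0 MPa, ρ = 3203 kg/m³
  copper: σ_y = 111.0 MPa, ρ = 8957 kg/m³
  GFRP laminate: σ_y = 235.0 MPa, ρ = 1890 kg/m³
  gray cast iron: σ_y = 176.5 MPa, ρ = 7020 kg/m³
  stainless steel: σ_y = 471.6 MPa, ρ = 8057 kg/m³
  silicon nitride: M = 8.69×10⁻³
  GFRP laminate: M = 8.11×10⁻³
  silicon carbide: M = 7.19×10⁻³
  stainless steel: M = 2.70×10⁻³
  gray cast iron: M = 1.89×10⁻³
  copper: M = 1.18×10⁻³
Silicon nitride ranks first.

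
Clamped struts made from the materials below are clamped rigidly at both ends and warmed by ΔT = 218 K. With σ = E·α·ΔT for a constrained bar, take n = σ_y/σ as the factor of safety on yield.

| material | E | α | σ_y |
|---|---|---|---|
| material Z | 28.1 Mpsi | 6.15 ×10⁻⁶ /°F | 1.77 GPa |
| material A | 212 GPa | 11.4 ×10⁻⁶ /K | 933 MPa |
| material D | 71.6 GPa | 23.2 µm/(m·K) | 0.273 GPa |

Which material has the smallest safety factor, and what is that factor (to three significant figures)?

With everything in SI (GPa, ×10⁻⁶/K, MPa):
  material Z: E = 193.7, α = 11.1, σ_y = 1770 → σ = 468 MPa, n = 3.79
  material A: E = 212.0, α = 11.4, σ_y = 933.0 → σ = 527 MPa, n = 1.77
  material D: E = 71.60, α = 23.2, σ_y = 273.0 → σ = 362 MPa, n = 0.754
Material D has the lowest safety factor, n = 0.754.

material D, n = 0.754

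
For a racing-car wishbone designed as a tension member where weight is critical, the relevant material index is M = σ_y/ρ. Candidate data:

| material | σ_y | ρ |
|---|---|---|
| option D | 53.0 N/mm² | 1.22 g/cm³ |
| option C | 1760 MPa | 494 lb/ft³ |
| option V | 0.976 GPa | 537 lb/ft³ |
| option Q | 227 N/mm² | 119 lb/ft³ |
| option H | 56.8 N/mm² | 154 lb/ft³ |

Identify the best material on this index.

option C

Normalizing units and computing the index:
  option D: σ_y = 53.00 MPa, ρ = 1220 kg/m³
  option C: σ_y = 1760 MPa, ρ = 7913 kg/m³
  option V: σ_y = 976.0 MPa, ρ = 8602 kg/m³
  option Q: σ_y = 227.0 MPa, ρ = 1906 kg/m³
  option H: σ_y = 56.80 MPa, ρ = 2467 kg/m³
  option C: M = 222 kN·m/kg
  option Q: M = 119 kN·m/kg
  option V: M = 113 kN·m/kg
  option D: M = 43.4 kN·m/kg
  option H: M = 23.0 kN·m/kg
Highest index: option C.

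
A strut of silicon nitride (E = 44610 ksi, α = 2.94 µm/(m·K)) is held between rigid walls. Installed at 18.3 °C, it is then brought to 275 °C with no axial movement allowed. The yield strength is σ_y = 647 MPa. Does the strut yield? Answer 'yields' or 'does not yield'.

does not yield

E = 44610 ksi = 307.6 GPa.
ΔT = 256.7 K. Constrained thermal stress σ = E·α·ΔT = 307.6×10³ MPa × 2.94×10⁻⁶ × 256.7 = 232 MPa (compressive).
Compare to σ_y = 647 MPa: σ < σ_y, so it does not yield.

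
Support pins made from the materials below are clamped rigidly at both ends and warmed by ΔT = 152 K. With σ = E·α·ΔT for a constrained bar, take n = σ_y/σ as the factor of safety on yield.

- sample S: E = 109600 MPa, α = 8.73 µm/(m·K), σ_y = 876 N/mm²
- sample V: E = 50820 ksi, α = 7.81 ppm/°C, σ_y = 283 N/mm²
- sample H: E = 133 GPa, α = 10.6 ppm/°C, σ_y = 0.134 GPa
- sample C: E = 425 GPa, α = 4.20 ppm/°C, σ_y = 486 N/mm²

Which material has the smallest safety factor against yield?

sample H

In consistent units (E in GPa, α in ×10⁻⁶/K, σ_y in MPa):
  sample S: E = 109.6, α = 8.73, σ_y = 876.0 → σ = 145 MPa, n = 6.02
  sample V: E = 350.4, α = 7.81, σ_y = 283.0 → σ = 416 MPa, n = 0.680
  sample H: E = 133.0, α = 10.6, σ_y = 134.0 → σ = 214 MPa, n = 0.625
  sample C: E = 425.0, α = 4.20, σ_y = 486.0 → σ = 271 MPa, n = 1.79
Sample H has the lowest safety factor, n = 0.625.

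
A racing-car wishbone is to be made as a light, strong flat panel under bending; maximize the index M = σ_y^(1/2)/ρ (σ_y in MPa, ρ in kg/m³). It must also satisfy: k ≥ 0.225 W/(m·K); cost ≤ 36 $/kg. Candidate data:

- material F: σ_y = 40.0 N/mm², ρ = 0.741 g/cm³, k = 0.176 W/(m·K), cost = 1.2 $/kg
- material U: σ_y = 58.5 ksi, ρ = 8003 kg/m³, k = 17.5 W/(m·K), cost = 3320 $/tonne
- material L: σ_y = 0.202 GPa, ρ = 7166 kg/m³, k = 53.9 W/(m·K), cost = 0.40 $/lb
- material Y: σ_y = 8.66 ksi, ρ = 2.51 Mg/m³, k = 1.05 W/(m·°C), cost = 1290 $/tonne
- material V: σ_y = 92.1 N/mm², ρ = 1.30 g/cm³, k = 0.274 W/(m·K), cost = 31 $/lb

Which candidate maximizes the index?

Screen on constraints: k ≥ 0.225 W/(m·K); cost ≤ 36 $/kg. Survivors: material U, material L, material Y.
In SI units:
  material U: σ_y = 403.3 MPa, ρ = 8003 kg/m³
  material L: σ_y = 202.0 MPa, ρ = 7166 kg/m³
  material Y: σ_y = 59.71 MPa, ρ = 2510 kg/m³
  material Y: M = 3.08×10⁻³
  material U: M = 2.51×10⁻³
  material L: M = 1.98×10⁻³
The maximum is for material Y.

material Y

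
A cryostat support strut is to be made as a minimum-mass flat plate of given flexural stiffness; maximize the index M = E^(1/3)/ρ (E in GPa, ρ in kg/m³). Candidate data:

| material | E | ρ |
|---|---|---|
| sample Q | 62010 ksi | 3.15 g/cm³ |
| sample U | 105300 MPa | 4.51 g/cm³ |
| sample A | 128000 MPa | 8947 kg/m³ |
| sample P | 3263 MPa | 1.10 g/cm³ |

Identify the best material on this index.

In SI units:
  sample Q: E = 427.5 GPa, ρ = 3150 kg/m³
  sample U: E = 105.3 GPa, ρ = 4510 kg/m³
  sample A: E = 128.0 GPa, ρ = 8947 kg/m³
  sample P: E = 3.263 GPa, ρ = 1100 kg/m³
  sample Q: M = 2.39×10⁻³
  sample P: M = 1.35×10⁻³
  sample U: M = 1.05×10⁻³
  sample A: M = 0.563×10⁻³
Sample Q ranks first.

sample Q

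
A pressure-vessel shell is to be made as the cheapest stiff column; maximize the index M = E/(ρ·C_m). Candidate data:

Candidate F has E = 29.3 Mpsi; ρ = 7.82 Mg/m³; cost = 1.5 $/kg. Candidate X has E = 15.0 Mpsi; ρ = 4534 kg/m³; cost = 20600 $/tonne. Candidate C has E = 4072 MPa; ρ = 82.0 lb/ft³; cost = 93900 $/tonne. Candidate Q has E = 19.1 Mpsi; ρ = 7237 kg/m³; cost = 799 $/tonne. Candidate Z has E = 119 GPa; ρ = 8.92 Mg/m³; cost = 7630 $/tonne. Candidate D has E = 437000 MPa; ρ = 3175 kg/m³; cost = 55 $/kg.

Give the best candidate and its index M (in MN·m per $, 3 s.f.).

Normalizing units and computing the index:
  candidate F: E = 202.0 GPa, ρ = 7820 kg/m³, cost = 1.500 $/kg
  candidate X: E = 103.4 GPa, ρ = 4534 kg/m³, cost = 20.60 $/kg
  candidate C: E = 4.072 GPa, ρ = 1314 kg/m³, cost = 93.90 $/kg
  candidate Q: E = 131.7 GPa, ρ = 7237 kg/m³, cost = 0.7990 $/kg
  candidate Z: E = 119.0 GPa, ρ = 8920 kg/m³, cost = 7.630 $/kg
  candidate D: E = 437.0 GPa, ρ = 3175 kg/m³, cost = 55.00 $/kg
  candidate Q: M = 22.8 MN·m per $
  candidate F: M = 17.2 MN·m per $
  candidate D: M = 2.50 MN·m per $
  candidate Z: M = 1.75 MN·m per $
  candidate X: M = 1.11 MN·m per $
  candidate C: M = 0.0330 MN·m per $
The maximum is for candidate Q.

candidate Q, M = 22.8 MN·m per $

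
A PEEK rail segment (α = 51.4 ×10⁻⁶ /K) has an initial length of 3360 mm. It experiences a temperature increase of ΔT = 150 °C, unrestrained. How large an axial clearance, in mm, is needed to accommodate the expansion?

25.9 mm

ΔL = α·L₀·ΔT = 51.4×10⁻⁶ × 3360 mm × 150.0 K = 25.9 mm.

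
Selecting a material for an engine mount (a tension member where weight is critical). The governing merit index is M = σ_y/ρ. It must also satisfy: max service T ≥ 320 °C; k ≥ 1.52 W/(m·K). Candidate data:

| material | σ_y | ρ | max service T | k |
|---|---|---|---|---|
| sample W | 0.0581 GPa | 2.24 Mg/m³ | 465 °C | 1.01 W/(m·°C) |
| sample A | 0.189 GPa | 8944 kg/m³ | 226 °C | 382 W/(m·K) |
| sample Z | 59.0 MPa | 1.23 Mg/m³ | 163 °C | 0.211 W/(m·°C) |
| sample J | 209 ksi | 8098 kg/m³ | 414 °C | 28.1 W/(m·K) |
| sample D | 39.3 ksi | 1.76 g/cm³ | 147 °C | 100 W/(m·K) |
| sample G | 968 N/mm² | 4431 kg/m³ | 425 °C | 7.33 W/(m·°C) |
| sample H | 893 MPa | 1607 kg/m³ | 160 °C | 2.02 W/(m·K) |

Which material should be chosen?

Screen on constraints: max service T ≥ 320 °C; k ≥ 1.52 W/(m·K). Survivors: sample J, sample G.
Normalizing units and computing the index:
  sample J: σ_y = 1441 MPa, ρ = 8098 kg/m³
  sample G: σ_y = 968.0 MPa, ρ = 4431 kg/m³
  sample G: M = 218 kN·m/kg
  sample J: M = 178 kN·m/kg
Highest index: sample G.

sample G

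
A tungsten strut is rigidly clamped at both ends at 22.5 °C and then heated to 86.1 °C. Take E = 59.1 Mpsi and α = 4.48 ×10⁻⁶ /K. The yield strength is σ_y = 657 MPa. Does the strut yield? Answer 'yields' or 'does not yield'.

E = 59.1 Mpsi = 407.5 GPa.
ΔT = 63.60 K. Constrained thermal stress σ = E·α·ΔT = 407.5×10³ MPa × 4.48×10⁻⁶ × 63.60 = 116 MPa (compressive).
Compare to σ_y = 657 MPa: σ < σ_y, so it does not yield.

does not yield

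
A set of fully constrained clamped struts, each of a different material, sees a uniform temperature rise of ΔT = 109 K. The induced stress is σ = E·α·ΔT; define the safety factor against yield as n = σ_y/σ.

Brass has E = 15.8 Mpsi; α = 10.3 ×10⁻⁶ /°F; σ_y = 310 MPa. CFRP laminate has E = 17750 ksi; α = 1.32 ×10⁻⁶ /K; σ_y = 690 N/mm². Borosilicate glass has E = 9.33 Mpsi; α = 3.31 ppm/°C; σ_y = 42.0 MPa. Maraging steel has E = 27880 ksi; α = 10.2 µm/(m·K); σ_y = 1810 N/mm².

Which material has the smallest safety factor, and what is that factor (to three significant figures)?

brass, n = 1.41

In consistent units (E in GPa, α in ×10⁻⁶/K, σ_y in MPa):
  brass: E = 108.9, α = 18.5, σ_y = 310.0 → σ = 220 MPa, n = 1.41
  CFRP laminate: E = 122.4, α = 1.32, σ_y = 690.0 → σ = 17.6 MPa, n = 39.2
  borosilicate glass: E = 64.33, α = 3.31, σ_y = 42.00 → σ = 23.2 MPa, n = 1.81
  maraging steel: E = 192.2, α = 10.2, σ_y = 1810 → σ = 214 MPa, n = 8.47
Brass has the lowest safety factor, n = 1.41.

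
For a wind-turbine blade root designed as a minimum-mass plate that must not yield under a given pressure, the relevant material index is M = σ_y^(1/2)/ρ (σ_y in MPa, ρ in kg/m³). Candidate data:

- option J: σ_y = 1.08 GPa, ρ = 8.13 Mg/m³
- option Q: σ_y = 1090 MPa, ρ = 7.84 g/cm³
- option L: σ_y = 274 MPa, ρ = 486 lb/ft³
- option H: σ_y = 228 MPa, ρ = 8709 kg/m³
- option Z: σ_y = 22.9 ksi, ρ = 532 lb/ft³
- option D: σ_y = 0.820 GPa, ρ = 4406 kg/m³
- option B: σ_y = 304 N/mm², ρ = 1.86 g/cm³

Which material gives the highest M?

After converting to SI:
  option J: σ_y = 1080 MPa, ρ = 8130 kg/m³
  option Q: σ_y = 1090 MPa, ρ = 7840 kg/m³
  option L: σ_y = 274.0 MPa, ρ = 7785 kg/m³
  option H: σ_y = 228.0 MPa, ρ = 8709 kg/m³
  option Z: σ_y = 157.9 MPa, ρ = 8522 kg/m³
  option D: σ_y = 820.0 MPa, ρ = 4406 kg/m³
  option B: σ_y = 304.0 MPa, ρ = 1860 kg/m³
  option B: M = 9.37×10⁻³
  option D: M = 6.50×10⁻³
  option Q: M = 4.21×10⁻³
  option J: M = 4.04×10⁻³
  option L: M = 2.13×10⁻³
  option H: M = 1.73×10⁻³
  option Z: M = 1.47×10⁻³
Highest index: option B.

option B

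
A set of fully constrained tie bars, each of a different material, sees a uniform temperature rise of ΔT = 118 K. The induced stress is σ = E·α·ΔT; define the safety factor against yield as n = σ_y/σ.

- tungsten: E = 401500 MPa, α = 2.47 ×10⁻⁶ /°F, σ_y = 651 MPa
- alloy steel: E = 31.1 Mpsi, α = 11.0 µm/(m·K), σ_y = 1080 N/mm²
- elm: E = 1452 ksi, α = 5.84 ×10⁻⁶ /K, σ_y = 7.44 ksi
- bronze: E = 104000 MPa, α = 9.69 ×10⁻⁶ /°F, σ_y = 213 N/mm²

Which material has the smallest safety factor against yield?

bronze

In consistent units (E in GPa, α in ×10⁻⁶/K, σ_y in MPa):
  tungsten: E = 401.5, α = 4.45, σ_y = 651.0 → σ = 211 MPa, n = 3.09
  alloy steel: E = 214.4, α = 11.0, σ_y = 1080 → σ = 278 MPa, n = 3.88
  elm: E = 10.01, α = 5.84, σ_y = 51.30 → σ = 6.90 MPa, n = 7.44
  bronze: E = 104.0, α = 17.4, σ_y = 213.0 → σ = 214 MPa, n = 0.995
Bronze has the lowest safety factor, n = 0.995.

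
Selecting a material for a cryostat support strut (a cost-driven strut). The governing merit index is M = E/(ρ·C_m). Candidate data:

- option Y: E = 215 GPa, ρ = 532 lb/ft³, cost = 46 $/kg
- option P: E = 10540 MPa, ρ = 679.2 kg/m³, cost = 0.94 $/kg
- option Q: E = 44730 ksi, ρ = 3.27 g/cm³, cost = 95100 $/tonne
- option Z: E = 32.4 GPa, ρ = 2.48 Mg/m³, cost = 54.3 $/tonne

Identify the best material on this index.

option Z

Putting every candidate on a common basis:
  option Y: E = 215.0 GPa, ρ = 8522 kg/m³, cost = 46.00 $/kg
  option P: E = 10.54 GPa, ρ = 679.2 kg/m³, cost = 0.9400 $/kg
  option Q: E = 308.4 GPa, ρ = 3270 kg/m³, cost = 95.10 $/kg
  option Z: E = 32.40 GPa, ρ = 2480 kg/m³, cost = 0.05430 $/kg
  option Z: M = 241 MN·m per $
  option P: M = 16.5 MN·m per $
  option Q: M = 0.992 MN·m per $
  option Y: M = 0.548 MN·m per $
Option Z has the largest M.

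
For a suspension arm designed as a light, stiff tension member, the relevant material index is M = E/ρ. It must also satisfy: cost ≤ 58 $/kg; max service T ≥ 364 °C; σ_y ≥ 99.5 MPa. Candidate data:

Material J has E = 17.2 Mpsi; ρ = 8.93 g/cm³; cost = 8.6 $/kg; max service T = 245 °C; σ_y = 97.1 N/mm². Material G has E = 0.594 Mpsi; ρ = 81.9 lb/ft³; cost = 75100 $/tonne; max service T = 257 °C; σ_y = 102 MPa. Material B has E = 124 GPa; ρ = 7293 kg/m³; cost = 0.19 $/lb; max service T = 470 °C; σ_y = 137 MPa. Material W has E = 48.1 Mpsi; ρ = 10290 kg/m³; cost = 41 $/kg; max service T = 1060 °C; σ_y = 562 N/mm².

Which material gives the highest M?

Screen on constraints: cost ≤ 58 $/kg; max service T ≥ 364 °C; σ_y ≥ 99.5 MPa. Survivors: material B, material W.
Putting every candidate on a common basis:
  material B: E = 124.0 GPa, ρ = 7293 kg/m³
  material W: E = 331.6 GPa, ρ = 10290 kg/m³
  material W: M = 32.2 MN·m/kg
  material B: M = 17.0 MN·m/kg
The maximum is for material W.

material W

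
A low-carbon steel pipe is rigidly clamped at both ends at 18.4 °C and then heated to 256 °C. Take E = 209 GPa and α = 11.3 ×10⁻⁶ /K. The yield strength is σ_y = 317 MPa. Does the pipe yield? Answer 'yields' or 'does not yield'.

ΔT = 237.6 K. Constrained thermal stress σ = E·α·ΔT = 209.0×10³ MPa × 11.3×10⁻⁶ × 237.6 = 561 MPa (compressive).
Compare to σ_y = 317 MPa: σ ≥ σ_y, so it yields.

yields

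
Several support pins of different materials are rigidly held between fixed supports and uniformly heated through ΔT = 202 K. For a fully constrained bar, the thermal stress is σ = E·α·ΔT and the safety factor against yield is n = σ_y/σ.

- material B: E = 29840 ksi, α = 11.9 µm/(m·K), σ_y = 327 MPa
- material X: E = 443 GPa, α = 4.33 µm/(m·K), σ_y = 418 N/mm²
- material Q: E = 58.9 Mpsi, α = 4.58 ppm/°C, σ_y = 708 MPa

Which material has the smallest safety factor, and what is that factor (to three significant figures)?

material B, n = 0.661

In consistent units (E in GPa, α in ×10⁻⁶/K, σ_y in MPa):
  material B: E = 205.7, α = 11.9, σ_y = 327.0 → σ = 495 MPa, n = 0.661
  material X: E = 443.0, α = 4.33, σ_y = 418.0 → σ = 387 MPa, n = 1.08
  material Q: E = 406.1, α = 4.58, σ_y = 708.0 → σ = 376 MPa, n = 1.88
Smallest n: material B with n = 0.661.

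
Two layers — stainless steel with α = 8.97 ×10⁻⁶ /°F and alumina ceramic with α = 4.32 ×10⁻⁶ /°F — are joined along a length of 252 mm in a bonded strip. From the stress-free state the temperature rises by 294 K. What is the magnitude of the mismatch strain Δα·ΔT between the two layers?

stainless steel: α = 8.97×10⁻⁶/°F × 9/5 = 16.1×10⁻⁶/K.
alumina ceramic: α = 4.32×10⁻⁶/°F × 9/5 = 7.78×10⁻⁶/K.
Δα = |16.1 − 7.78|×10⁻⁶/K = 8.37×10⁻⁶/K.
Mismatch strain = Δα·ΔT = 8.37×10⁻⁶ × 294.0 = 2.46×10⁻³.

2.46×10⁻³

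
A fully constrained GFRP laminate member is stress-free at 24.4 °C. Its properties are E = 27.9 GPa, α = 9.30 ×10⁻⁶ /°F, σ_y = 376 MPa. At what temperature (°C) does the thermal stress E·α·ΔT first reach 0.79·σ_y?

660 °C

α = 9.30×10⁻⁶/°F × 9/5 = 16.7×10⁻⁶/K.
E·α·ΔT = 297.0 MPa ⇒ ΔT = 297.0 / (27.90×10³ × 16.7×10⁻⁶) = 636.0 K.
T = 24.4 + 636.0 = 660.4 °C.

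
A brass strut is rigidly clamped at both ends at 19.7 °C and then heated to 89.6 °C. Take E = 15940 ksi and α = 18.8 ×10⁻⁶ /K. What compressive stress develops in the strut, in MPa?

144 MPa

E = 15940 ksi = 109.9 GPa.
ΔT = 69.90 K. Constrained thermal stress σ = E·α·ΔT = 109.9×10³ MPa × 18.8×10⁻⁶ × 69.90 = 144 MPa (compressive).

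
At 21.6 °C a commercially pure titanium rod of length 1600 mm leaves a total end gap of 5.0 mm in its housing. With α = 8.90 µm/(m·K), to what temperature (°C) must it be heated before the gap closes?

373 °C

α·L₀·ΔT = 5.0 mm ⇒ ΔT = 5.0 / (8.90×10⁻⁶ × 1600.0) = 351.1 K.
T = 21.6 + 351.1 = 372.7 °C.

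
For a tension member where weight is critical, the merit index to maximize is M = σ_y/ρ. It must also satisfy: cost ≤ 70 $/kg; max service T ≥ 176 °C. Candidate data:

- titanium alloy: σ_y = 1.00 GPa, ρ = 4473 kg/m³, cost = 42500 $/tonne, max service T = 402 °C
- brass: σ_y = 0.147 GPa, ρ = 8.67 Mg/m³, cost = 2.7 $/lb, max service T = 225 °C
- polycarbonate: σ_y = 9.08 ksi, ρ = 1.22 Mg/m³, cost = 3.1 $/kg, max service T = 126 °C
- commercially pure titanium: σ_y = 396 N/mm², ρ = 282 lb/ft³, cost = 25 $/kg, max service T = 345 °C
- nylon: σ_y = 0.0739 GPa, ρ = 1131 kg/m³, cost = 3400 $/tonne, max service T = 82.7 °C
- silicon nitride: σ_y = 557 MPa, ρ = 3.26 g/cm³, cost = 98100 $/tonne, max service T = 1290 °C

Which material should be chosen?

Screen on constraints: cost ≤ 70 $/kg; max service T ≥ 176 °C. Survivors: titanium alloy, brass, commercially pure titanium.
Convert each candidate to consistent units, then evaluate M:
  titanium alloy: σ_y = 1000 MPa, ρ = 4473 kg/m³
  brass: σ_y = 147.0 MPa, ρ = 8670 kg/m³
  commercially pure titanium: σ_y = 396.0 MPa, ρ = 4517 kg/m³
  titanium alloy: M = 224 kN·m/kg
  commercially pure titanium: M = 87.7 kN·m/kg
  brass: M = 17.0 kN·m/kg
The maximum is for titanium alloy.

titanium alloy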